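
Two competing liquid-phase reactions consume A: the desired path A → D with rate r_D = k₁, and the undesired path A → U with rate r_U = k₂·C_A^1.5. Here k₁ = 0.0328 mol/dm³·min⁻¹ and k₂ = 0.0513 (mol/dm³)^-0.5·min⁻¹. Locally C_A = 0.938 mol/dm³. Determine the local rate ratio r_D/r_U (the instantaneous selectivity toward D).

0.704

S_{D/U} = r_D/r_U = (k₁)/(k₂·C_A^1.5) = (k₁/k₂)·C_A^-1.5.
= (0.0328) / (0.0513×0.9380^1.5) = 0.03280/0.04660 = 0.704.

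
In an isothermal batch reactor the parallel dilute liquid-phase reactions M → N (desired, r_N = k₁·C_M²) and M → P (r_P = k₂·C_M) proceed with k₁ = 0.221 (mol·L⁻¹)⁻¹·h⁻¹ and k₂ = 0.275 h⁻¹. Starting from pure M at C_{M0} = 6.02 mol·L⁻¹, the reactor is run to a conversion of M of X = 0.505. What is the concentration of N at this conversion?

C_M = C_{M0}(1−X) = 2.980 mol·L⁻¹.
Along a PFR/batch, dC_P/dC_M = −r_P/(r_N+r_P) = −k₂/(k₂+k₁·C_M).
Integrating from C_{M0} to C_M: C_P = (0.275/0.221)·ln[(0.275+0.221·6.02)/(0.275+0.221·2.98)] = 1.244·ln(1.605/0.9336) = 0.6746 mol·L⁻¹.
Then C_N = (C_{M0}−C_M) − C_P = 3.040 − 0.6746 = 2.365 mol·L⁻¹.

2.37 mol·L⁻¹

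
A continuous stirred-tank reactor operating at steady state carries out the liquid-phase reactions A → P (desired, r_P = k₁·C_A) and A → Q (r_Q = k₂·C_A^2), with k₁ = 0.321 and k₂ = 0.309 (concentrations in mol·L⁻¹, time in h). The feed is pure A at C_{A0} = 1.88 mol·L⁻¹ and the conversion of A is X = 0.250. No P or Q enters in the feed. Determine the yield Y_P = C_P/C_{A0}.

0.106

Exit C_A = C_{A0}(1−X) = 1.88×0.750 = 1.410 mol·L⁻¹.
In a CSTR the entire volume is at exit conditions, so r_P = 0.321×1.410 = 0.4526 and r_Q = 0.309×1.410^2 = 0.6143.
Fraction of consumed A going to P: r_P/(r_P+r_Q) = 0.4242.
C_P = 0.4242·C_{A0}·X = 0.4242×1.88×0.250 = 0.199 mol·L⁻¹; Y_P = C_P/C_{A0} = 0.106.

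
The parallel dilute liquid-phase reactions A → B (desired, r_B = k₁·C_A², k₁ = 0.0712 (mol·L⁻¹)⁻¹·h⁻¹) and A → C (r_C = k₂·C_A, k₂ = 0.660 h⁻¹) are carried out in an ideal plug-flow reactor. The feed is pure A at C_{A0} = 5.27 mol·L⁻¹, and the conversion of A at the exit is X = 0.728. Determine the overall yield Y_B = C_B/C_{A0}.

C_A = C_{A0}(1−X) = 1.433 mol·L⁻¹.
Along a PFR/batch, dC_C/dC_A = −r_C/(r_B+r_C) = −k₂/(k₂+k₁·C_A).
Integrating from C_{A0} to C_A: C_C = (0.660/0.0712)·ln[(0.660+0.0712·5.27)/(0.660+0.0712·1.43)] = 9.270·ln(1.035/0.7621) = 2.840 mol·L⁻¹.
Then C_B = (C_{A0}−C_A) − C_C = 3.837 − 2.840 = 0.9968 mol·L⁻¹.
Y_B = C_B/C_{A0} = 0.9968/5.27 = 0.189.

0.189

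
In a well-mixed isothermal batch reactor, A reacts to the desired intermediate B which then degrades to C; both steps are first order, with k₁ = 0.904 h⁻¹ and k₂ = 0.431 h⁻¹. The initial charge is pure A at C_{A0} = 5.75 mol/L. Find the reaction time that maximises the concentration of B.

1.57 h

The intermediate peaks when r₁ = r₂, i.e. k₁e^(−k₁t) = k₂e^(−k₂t), giving t_opt = ln(k₂/k₁)/(k₂−k₁).
= ln(0.431/0.904)/(0.431−0.904) = ln(0.4768)/-0.4730 = -0.7407/-0.4730 = 1.57 h.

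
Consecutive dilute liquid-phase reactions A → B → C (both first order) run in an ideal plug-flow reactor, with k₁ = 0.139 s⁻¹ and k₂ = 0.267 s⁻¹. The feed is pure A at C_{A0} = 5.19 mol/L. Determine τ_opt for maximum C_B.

5.10 s

For first-order series the maximum of C_B occurs at τ_opt = ln(k₂/k₁)/(k₂−k₁).
= ln(0.267/0.139)/(0.267−0.139) = ln(1.921)/0.1280 = 0.6528/0.1280 = 5.10 s.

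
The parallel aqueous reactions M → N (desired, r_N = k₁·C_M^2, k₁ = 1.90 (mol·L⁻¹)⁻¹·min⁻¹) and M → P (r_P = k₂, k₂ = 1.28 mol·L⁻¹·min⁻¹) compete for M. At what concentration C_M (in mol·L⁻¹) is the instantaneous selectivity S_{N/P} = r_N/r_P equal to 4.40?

S_{N/P} = (k₁/k₂)·C_M^2 ⇒ C_M = (S·k₂/k₁)^(0.5).
= (4.40×1.28/1.90)^(0.5) = (2.964)^(0.5) = 1.72 mol·L⁻¹.

1.72 mol·L⁻¹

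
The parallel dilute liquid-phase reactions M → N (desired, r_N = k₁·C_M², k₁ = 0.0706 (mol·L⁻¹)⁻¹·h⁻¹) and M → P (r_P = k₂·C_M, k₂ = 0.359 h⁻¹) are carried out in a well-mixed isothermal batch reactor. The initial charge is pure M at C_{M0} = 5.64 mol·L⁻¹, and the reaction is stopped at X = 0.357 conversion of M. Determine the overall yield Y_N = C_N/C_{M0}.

C_M = C_{M0}(1−X) = 3.627 mol·L⁻¹.
Along a PFR/batch, dC_P/dC_M = −r_P/(r_N+r_P) = −k₂/(k₂+k₁·C_M).
Integrating from C_{M0} to C_M: C_P = (0.359/0.0706)·ln[(0.359+0.0706·5.64)/(0.359+0.0706·3.63)] = 5.085·ln(0.7572/0.6150) = 1.057 mol·L⁻¹.
Then C_N = (C_{M0}−C_M) − C_P = 2.013 − 1.057 = 0.9562 mol·L⁻¹.
Y_N = C_N/C_{M0} = 0.9562/5.64 = 0.170.

0.170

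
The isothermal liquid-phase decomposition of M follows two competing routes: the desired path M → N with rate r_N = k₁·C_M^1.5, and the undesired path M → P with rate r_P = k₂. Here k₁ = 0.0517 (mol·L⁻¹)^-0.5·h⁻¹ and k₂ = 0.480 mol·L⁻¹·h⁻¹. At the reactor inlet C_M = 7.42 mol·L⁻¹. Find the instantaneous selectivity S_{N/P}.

2.18

S_{N/P} = r_N/r_P = (k₁·C_M^1.5)/(k₂) = (k₁/k₂)·C_M^1.5.
= (0.0517×7.420^1.5) / (0.480) = 1.045/0.4800 = 2.18.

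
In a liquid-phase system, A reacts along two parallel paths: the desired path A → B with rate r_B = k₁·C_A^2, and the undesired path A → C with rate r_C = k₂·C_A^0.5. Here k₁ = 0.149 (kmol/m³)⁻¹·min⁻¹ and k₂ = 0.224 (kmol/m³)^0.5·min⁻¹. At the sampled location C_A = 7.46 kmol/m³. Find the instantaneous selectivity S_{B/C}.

13.6

S_{B/C} = r_B/r_C = (k₁·C_A^2)/(k₂·C_A^0.5) = (k₁/k₂)·C_A^1.5.
= (0.149×7.460^2) / (0.224×7.460^0.5) = 8.292/0.6118 = 13.6.
Since the desired path is higher order in A, keeping C_A high (PFR or concentrated feed) favours B.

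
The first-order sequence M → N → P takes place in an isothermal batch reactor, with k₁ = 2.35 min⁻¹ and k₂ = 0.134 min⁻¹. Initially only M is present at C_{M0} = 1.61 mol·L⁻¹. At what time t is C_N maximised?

1.29 min

For first-order series the maximum of C_N occurs at t_opt = ln(k₂/k₁)/(k₂−k₁).
= ln(0.134/2.35)/(0.134−2.35) = ln(0.05702)/-2.216 = -2.864/-2.216 = 1.29 min.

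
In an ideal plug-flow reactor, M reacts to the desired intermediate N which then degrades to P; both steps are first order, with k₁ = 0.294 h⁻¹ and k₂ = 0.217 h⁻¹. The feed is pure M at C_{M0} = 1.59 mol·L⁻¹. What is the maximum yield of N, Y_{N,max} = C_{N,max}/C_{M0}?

0.425

For a first-order series the maximum intermediate yield is C_{N,max}/C_{M0} = (k₁/k₂)^[k₂/(k₂−k₁)].
= (0.294/0.217)^(0.217/(0.217−0.294)) = (1.355)^(-2.818) = 0.4249.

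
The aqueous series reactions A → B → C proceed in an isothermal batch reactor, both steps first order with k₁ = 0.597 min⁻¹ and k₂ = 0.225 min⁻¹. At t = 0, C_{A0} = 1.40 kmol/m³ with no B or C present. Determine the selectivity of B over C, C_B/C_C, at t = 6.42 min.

The intermediate concentration in a first-order A→B→C sequence is C_B = k₁C_{A0}(e^(−k₁t) − e^(−k₂t))/(k₂−k₁).
e^(−k₁t) = e^(−0.597×6.42) = e^(−3.833) = 0.02165; e^(−k₂t) = e^(−1.445) = 0.2359.
C_B = 0.597×1.40/(0.225−0.597) × (0.02165−0.2359) = (-2.247)×(-0.2142) = 0.4813 kmol/m³.
C_A = C_{A0}e^(−k₁t) = 0.03031 kmol/m³, so C_C = C_{A0}−C_A−C_B = 0.8884 kmol/m³; C_B/C_C = 0.542.

0.542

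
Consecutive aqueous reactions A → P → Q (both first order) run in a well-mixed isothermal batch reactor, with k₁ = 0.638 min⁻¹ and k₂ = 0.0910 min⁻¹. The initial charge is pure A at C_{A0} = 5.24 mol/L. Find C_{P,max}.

Evaluating C_P at t_opt = ln(k₂/k₁)/(k₂−k₁) gives C_{P,max}/C_{A0} = (k₁/k₂)^[k₂/(k₂−k₁)].
= (0.638/0.0910)^(0.0910/(0.0910−0.638)) = (7.011)^(-0.1664) = 0.7233.
C_{P,max} = 0.7233×5.24 = 3.79 mol/L.

3.79 mol/L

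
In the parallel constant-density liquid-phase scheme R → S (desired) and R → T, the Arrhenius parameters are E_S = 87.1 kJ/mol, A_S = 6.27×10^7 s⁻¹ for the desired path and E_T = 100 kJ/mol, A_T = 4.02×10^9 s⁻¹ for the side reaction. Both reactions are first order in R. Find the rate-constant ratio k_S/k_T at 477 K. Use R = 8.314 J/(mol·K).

With equal orders, S_{S/T} = k_S/k_T = (A_S/A_T)·exp[(E_T−E_S)/(RT)].
(E_T−E_S)/(RT) = (100−87.1)×10³/(8.314×477) = 12900/3966 = 3.253.
k_S/k_T = (6.27×10^7/4.02×10^9)·exp(3.253) = 0.01560 × 25.86 = 0.403.

0.403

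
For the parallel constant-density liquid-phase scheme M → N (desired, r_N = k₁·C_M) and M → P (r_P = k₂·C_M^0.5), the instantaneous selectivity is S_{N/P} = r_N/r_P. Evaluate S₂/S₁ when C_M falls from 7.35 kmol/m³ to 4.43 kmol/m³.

0.776

S_{N/P} = (k₁/k₂)·C_M^0.5, so S₂/S₁ = (C_{M,2}/C_{M,1})^0.5.
= (4.43/7.35)^0.5 = (0.6027)^0.5 = 0.776.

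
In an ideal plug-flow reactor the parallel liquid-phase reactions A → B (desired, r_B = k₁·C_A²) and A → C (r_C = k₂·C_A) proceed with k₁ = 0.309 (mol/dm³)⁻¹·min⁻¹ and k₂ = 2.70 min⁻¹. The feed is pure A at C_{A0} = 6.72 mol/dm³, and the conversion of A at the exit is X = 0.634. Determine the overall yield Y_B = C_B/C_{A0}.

C_A = C_{A0}(1−X) = 2.460 mol/dm³.
Along a PFR/batch, dC_C/dC_A = −r_C/(r_B+r_C) = −k₂/(k₂+k₁·C_A).
Integrating from C_{A0} to C_A: C_C = (2.70/0.309)·ln[(2.70+0.309·6.72)/(2.70+0.309·2.46)] = 8.738·ln(4.776/3.460) = 2.817 mol/dm³.
Then C_B = (C_{A0}−C_A) − C_C = 4.260 − 2.817 = 1.443 mol/dm³.
Y_B = C_B/C_{A0} = 1.443/6.72 = 0.215.

0.215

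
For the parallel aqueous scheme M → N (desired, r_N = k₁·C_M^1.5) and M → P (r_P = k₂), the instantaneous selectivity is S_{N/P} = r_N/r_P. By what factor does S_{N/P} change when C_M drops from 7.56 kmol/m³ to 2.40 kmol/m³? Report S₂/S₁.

S_{N/P} = (k₁/k₂)·C_M^1.5, so S₂/S₁ = (C_{M,2}/C_{M,1})^1.5.
= (2.40/7.56)^1.5 = (0.3175)^1.5 = 0.179.

0.179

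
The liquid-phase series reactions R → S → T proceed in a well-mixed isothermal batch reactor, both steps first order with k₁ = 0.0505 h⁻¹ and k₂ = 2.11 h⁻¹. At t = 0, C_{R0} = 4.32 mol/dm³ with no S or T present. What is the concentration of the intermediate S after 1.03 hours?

0.0885 mol/dm³

Solving the coupled first-order balances gives C_S(t) = [k₁/(k₂−k₁)]·C_{R0}·(e^(−k₁t) − e^(−k₂t)).
e^(−k₁t) = e^(−0.0505×1.03) = e^(−0.05202) = 0.9493; e^(−k₂t) = e^(−2.173) = 0.1138.
C_S = 0.0505×4.32/(2.11−0.0505) × (0.9493−0.1138) = 0.1059×0.8355 = 0.08850 mol/dm³.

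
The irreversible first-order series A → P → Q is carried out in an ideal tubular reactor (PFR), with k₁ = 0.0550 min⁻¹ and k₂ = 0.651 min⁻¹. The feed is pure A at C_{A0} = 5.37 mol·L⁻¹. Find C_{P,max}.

At the optimum, C_{P,max}/C_{A0} = (k₁/k₂)^[k₂/(k₂−k₁)].
= (0.0550/0.651)^(0.651/(0.651−0.0550)) = (0.08449)^(1.092) = 0.06726.
C_{P,max} = 0.06726×5.37 = 0.361 mol·L⁻¹.

0.361 mol·L⁻¹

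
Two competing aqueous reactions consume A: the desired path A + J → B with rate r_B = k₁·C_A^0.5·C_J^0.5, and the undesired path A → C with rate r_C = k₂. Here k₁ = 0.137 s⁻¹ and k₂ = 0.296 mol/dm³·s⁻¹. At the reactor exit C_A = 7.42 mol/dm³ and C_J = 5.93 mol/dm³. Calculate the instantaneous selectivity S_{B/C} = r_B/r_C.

S_{B/C} = r_B/r_C = (k₁·C_A^0.5·C_J^0.5)/(k₂) = (k₁/k₂)·C_A^0.5·C_J^0.5.
= (0.137×7.420^0.5×5.930^0.5) / (0.296) = 0.9088/0.2960 = 3.07.

3.07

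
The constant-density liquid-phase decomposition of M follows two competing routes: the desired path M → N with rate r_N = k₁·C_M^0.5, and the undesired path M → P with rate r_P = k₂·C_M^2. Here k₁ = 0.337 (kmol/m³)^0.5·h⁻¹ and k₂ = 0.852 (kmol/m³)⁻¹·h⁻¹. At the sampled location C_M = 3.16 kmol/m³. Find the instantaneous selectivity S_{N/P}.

0.0704

S_{N/P} = r_N/r_P = (k₁·C_M^0.5)/(k₂·C_M^2) = (k₁/k₂)·C_M^-1.5.
= (0.337×3.160^0.5) / (0.852×3.160^2) = 0.5991/8.508 = 0.0704.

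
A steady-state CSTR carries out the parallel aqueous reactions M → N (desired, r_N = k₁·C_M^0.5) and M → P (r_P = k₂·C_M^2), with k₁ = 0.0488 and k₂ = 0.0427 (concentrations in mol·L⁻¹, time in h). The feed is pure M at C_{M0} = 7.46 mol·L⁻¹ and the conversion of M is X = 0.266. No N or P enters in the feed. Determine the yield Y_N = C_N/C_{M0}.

0.0218

Exit C_M = C_{M0}(1−X) = 7.46×0.734 = 5.476 mol·L⁻¹.
In a CSTR the entire volume is at exit conditions, so r_N = 0.0488×5.476^0.5 = 0.1142 and r_P = 0.0427×5.476^2 = 1.280.
Fraction of consumed M going to N: r_N/(r_N+r_P) = 0.08189.
C_N = 0.08189·C_{M0}·X = 0.08189×7.46×0.266 = 0.163 mol·L⁻¹; Y_N = C_N/C_{M0} = 0.0218.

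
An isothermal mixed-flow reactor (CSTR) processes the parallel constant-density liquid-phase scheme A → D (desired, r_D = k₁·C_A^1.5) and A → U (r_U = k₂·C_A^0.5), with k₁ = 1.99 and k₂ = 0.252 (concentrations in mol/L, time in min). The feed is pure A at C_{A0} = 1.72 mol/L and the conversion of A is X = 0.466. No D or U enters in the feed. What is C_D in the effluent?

Exit C_A = C_{A0}(1−X) = 1.72×0.534 = 0.9185 mol/L.
Rates in a CSTR are evaluated at the outlet concentration: r_D = 1.99×0.9185^1.5 = 1.752, r_U = 0.252×0.9185^0.5 = 0.2415.
Fraction of consumed A going to D: r_D/(r_D+r_U) = 0.8788.
C_D = 0.8788·C_{A0}·X = 0.8788×1.72×0.466 = 0.704 mol/L.

0.704 mol/L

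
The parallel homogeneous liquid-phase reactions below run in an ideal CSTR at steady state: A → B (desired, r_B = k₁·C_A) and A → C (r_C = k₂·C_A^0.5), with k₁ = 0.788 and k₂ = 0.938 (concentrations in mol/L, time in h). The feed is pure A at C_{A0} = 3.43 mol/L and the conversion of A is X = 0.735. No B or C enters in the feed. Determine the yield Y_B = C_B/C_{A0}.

Exit C_A = C_{A0}(1−X) = 3.43×0.265 = 0.9090 mol/L.
In a CSTR the entire volume is at exit conditions, so r_B = 0.788×0.9090 = 0.7163 and r_C = 0.938×0.9090^0.5 = 0.8943.
Fraction of consumed A going to B: r_B/(r_B+r_C) = 0.4447.
C_B = 0.4447·C_{A0}·X = 0.4447×3.43×0.735 = 1.12 mol/L; Y_B = C_B/C_{A0} = 0.327.

0.327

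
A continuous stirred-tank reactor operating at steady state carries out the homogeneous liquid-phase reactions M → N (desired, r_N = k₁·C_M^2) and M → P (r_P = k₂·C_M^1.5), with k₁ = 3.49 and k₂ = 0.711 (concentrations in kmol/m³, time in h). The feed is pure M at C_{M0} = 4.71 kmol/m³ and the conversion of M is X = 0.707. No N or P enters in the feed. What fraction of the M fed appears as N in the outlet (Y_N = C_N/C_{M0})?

Exit C_M = C_{M0}(1−X) = 4.71×0.293 = 1.380 kmol/m³.
Rates in a CSTR are evaluated at the outlet concentration: r_N = 3.49×1.380^2 = 6.647, r_P = 0.711×1.380^1.5 = 1.153.
Fraction of consumed M going to N: r_N/(r_N+r_P) = 0.8522.
C_N = 0.8522·C_{M0}·X = 0.8522×4.71×0.707 = 2.84 kmol/m³; Y_N = C_N/C_{M0} = 0.603.

0.603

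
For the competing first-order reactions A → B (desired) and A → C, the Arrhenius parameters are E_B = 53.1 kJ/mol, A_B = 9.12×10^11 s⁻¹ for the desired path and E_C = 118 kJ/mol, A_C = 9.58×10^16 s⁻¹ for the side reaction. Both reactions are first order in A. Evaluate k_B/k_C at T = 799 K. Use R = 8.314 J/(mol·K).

With equal orders, S_{B/C} = k_B/k_C = (A_B/A_C)·exp[(E_C−E_B)/(RT)].
(E_C−E_B)/(RT) = (118−53.1)×10³/(8.314×799) = 64900/6643 = 9.770.
k_B/k_C = (9.12×10^11/9.58×10^16)·exp(9.770) = 9.520×10^-6 × 17498 = 0.167.

0.167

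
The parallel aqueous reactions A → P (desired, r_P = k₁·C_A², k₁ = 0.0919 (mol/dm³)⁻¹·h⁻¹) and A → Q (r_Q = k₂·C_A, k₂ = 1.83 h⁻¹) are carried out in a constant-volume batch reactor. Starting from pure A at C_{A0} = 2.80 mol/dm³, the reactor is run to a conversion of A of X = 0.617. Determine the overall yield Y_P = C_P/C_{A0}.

C_A = C_{A0}(1−X) = 1.072 mol/dm³.
Along a PFR/batch, dC_Q/dC_A = −r_Q/(r_P+r_Q) = −k₂/(k₂+k₁·C_A).
Integrating from C_{A0} to C_A: C_Q = (1.83/0.0919)·ln[(1.83+0.0919·2.80)/(1.83+0.0919·1.07)] = 19.91·ln(2.087/1.929) = 1.575 mol/dm³.
Then C_P = (C_{A0}−C_A) − C_Q = 1.728 − 1.575 = 0.1523 mol/dm³.
Y_P = C_P/C_{A0} = 0.1523/2.80 = 0.0544.

0.0544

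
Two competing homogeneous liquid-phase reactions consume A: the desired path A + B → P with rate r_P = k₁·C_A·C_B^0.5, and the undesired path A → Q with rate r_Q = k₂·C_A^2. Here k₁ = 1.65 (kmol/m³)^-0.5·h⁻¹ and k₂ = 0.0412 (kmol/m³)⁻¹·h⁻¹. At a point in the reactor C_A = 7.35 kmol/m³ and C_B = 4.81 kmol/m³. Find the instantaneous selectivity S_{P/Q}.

S_{P/Q} = r_P/r_Q = (k₁·C_A·C_B^0.5)/(k₂·C_A^2) = (k₁/k₂)·C_A⁻¹·C_B^0.5.
= (1.65×7.350×4.810^0.5) / (0.0412×7.350^2) = 26.60/2.226 = 12.0.
The undesired path is higher order in A, so low C_A (CSTR or dilute feed) favours P.

12.0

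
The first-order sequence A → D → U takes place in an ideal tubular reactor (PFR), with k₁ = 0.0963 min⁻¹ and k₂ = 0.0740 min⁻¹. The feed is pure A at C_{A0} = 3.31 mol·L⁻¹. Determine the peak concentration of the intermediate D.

At the optimum, C_{D,max}/C_{A0} = (k₁/k₂)^[k₂/(k₂−k₁)].
= (0.0963/0.0740)^(0.0740/(0.0740−0.0963)) = (1.301)^(-3.318) = 0.4172.
C_{D,max} = 0.4172×3.31 = 1.38 mol·L⁻¹.

1.38 mol·L⁻¹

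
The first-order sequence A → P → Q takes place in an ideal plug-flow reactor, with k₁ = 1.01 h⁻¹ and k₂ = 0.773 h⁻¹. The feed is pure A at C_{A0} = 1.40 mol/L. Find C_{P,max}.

0.585 mol/L

For a first-order series the maximum intermediate yield is C_{P,max}/C_{A0} = (k₁/k₂)^[k₂/(k₂−k₁)].
= (1.01/0.773)^(0.773/(0.773−1.01)) = (1.307)^(-3.262) = 0.4180.
C_{P,max} = 0.4180×1.40 = 0.585 mol/L.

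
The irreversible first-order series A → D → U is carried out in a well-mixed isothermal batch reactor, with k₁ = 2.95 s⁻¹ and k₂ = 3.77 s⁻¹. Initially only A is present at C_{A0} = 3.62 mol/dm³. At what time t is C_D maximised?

0.299 s

The intermediate peaks when r₁ = r₂, i.e. k₁e^(−k₁t) = k₂e^(−k₂t), giving t_opt = ln(k₂/k₁)/(k₂−k₁).
= ln(3.77/2.95)/(3.77−2.95) = ln(1.278)/0.8200 = 0.2453/0.8200 = 0.299 s.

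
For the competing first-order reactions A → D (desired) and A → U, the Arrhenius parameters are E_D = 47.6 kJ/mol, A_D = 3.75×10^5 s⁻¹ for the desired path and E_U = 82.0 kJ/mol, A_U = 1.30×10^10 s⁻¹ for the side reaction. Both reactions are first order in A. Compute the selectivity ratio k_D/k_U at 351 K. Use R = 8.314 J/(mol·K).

With equal orders, S_{D/U} = k_D/k_U = (A_D/A_U)·exp[(E_U−E_D)/(RT)].
(E_U−E_D)/(RT) = (82.0−47.6)×10³/(8.314×351) = 34400/2918 = 11.79.
k_D/k_U = (3.75×10^5/1.30×10^10)·exp(11.79) = 2.885×10^-5 × 1.317×10^5 = 3.80.

3.80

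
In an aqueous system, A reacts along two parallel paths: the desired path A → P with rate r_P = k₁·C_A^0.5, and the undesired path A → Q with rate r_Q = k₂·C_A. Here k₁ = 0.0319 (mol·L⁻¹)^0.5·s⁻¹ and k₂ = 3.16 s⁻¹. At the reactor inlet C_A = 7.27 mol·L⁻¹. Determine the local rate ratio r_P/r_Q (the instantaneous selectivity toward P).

S_{P/Q} = r_P/r_Q = (k₁·C_A^0.5)/(k₂·C_A) = (k₁/k₂)·C_A^-0.5.
= (0.0319×7.270^0.5) / (3.16×7.270) = 0.08601/22.97 = 0.00374.
The undesired path is higher order in A, so low C_A (CSTR or dilute feed) favours P.

0.00374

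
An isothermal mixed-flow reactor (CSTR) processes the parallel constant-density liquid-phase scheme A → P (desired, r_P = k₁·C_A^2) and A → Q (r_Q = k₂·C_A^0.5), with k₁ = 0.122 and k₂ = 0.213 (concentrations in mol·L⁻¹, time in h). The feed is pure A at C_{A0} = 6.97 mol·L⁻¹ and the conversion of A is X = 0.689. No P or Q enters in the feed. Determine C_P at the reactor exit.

3.10 mol·L⁻¹

Exit C_A = C_{A0}(1−X) = 6.97×0.311 = 2.168 mol·L⁻¹.
A CSTR operates uniformly at the exit composition, giving r_P = 0.5733 and r_Q = 0.3136 (each k·C_A^n at C_A = 2.168).
Fraction of consumed A going to P: r_P/(r_P+r_Q) = 0.6464.
C_P = 0.6464·C_{A0}·X = 0.6464×6.97×0.689 = 3.10 mol·L⁻¹.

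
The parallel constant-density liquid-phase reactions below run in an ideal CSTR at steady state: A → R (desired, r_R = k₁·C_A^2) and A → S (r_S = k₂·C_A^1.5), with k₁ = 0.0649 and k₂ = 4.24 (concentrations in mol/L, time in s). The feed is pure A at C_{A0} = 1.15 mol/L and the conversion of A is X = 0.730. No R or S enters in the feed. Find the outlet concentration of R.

Exit C_A = C_{A0}(1−X) = 1.15×0.270 = 0.3105 mol/L.
A CSTR operates uniformly at the exit composition, giving r_R = 0.006257 and r_S = 0.7336 (each k·C_A^n at C_A = 0.3105).
Fraction of consumed A going to R: r_R/(r_R+r_S) = 0.008457.
C_R = 0.008457·C_{A0}·X = 0.008457×1.15×0.730 = 0.00710 mol/L.

0.00710 mol/L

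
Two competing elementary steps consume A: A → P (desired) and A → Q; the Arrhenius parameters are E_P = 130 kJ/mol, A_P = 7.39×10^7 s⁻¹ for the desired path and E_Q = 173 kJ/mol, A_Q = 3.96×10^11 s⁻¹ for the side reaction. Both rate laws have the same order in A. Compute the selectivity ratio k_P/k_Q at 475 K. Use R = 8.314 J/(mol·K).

With equal orders, S_{P/Q} = k_P/k_Q = (A_P/A_Q)·exp[(E_Q−E_P)/(RT)].
(E_Q−E_P)/(RT) = (173−130)×10³/(8.314×475) = 43000/3949 = 10.89.
k_P/k_Q = (7.39×10^7/3.96×10^11)·exp(10.89) = 1.866×10^-4 × 53553 = 9.99.
Since E_P < E_Q, lowering the temperature improves selectivity toward P.

9.99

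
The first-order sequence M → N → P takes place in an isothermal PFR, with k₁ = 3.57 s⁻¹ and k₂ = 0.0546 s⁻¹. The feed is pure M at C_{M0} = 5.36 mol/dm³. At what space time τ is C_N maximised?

1.19 s

The intermediate peaks when r₁ = r₂, i.e. k₁e^(−k₁τ) = k₂e^(−k₂τ), giving τ_opt = ln(k₂/k₁)/(k₂−k₁).
= ln(0.0546/3.57)/(0.0546−3.57) = ln(0.01529)/-3.515 = -4.180/-3.515 = 1.19 s.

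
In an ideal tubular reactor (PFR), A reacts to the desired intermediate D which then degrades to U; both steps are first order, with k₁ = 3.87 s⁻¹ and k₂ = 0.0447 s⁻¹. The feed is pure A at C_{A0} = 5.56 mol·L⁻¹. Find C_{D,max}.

5.28 mol·L⁻¹

At the optimum, C_{D,max}/C_{A0} = (k₁/k₂)^[k₂/(k₂−k₁)].
= (3.87/0.0447)^(0.0447/(0.0447−3.87)) = (86.58)^(-0.01169) = 0.9492.
C_{D,max} = 0.9492×5.56 = 5.28 mol·L⁻¹.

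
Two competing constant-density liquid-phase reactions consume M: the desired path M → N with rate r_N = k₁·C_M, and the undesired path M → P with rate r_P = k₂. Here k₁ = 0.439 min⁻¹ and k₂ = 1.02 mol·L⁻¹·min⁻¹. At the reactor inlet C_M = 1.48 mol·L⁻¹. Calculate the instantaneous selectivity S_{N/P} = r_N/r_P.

S_{N/P} = r_N/r_P = (k₁·C_M)/(k₂) = (k₁/k₂)·C_M.
= (0.439×1.480) / (1.02) = 0.6497/1.020 = 0.637.

0.637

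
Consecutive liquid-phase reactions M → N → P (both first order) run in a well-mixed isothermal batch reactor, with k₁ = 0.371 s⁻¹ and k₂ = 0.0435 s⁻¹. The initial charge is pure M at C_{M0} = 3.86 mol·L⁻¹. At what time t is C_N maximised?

6.54 s

The intermediate peaks when r₁ = r₂, i.e. k₁e^(−k₁t) = k₂e^(−k₂t), giving t_opt = ln(k₂/k₁)/(k₂−k₁).
= ln(0.0435/0.371)/(0.0435−0.371) = ln(0.1173)/-0.3275 = -2.143/-0.3275 = 6.54 s.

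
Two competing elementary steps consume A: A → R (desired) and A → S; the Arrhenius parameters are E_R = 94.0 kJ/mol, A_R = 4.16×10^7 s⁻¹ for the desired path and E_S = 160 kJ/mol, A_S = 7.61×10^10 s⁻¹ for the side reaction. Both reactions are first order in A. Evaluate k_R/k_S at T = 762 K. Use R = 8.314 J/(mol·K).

k_R/k_S = (A_R/A_S)·exp[−(E_R−E_S)/(RT)] = (A_R/A_S)·exp[(E_S−E_R)/(RT)].
(E_S−E_R)/(RT) = (160−94.0)×10³/(8.314×762) = 66000/6335 = 10.42.
k_R/k_S = (4.16×10^7/7.61×10^10)·exp(10.42) = 5.466×10^-4 × 33452 = 18.3.
Since E_R < E_S, lowering the temperature improves selectivity toward R.

18.3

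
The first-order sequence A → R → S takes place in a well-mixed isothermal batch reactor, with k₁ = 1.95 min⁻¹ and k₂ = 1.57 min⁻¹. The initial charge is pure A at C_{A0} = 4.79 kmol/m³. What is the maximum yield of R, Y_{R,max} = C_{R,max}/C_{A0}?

For a first-order series the maximum intermediate yield is C_{R,max}/C_{A0} = (k₁/k₂)^[k₂/(k₂−k₁)].
= (1.95/1.57)^(1.57/(1.57−1.95)) = (1.242)^(-4.132) = 0.4084.

0.408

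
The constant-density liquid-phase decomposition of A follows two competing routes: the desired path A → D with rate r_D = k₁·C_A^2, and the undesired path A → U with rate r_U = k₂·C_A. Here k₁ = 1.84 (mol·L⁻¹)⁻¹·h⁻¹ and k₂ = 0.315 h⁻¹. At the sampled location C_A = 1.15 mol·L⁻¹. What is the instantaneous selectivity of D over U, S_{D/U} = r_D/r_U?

6.72

S_{D/U} = r_D/r_U = (k₁·C_A^2)/(k₂·C_A) = (k₁/k₂)·C_A.
= (1.84×1.150^2) / (0.315×1.150) = 2.433/0.3622 = 6.72.
Since the desired path is higher order in A, keeping C_A high (PFR or concentrated feed) favours D.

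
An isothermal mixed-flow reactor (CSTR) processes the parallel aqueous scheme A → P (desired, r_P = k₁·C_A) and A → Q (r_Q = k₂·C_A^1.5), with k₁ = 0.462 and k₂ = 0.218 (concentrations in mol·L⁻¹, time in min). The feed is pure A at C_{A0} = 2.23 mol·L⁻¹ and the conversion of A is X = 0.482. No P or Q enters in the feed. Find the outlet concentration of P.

Exit C_A = C_{A0}(1−X) = 2.23×0.518 = 1.155 mol·L⁻¹.
Rates in a CSTR are evaluated at the outlet concentration: r_P = 0.462×1.155 = 0.5337, r_Q = 0.218×1.155^1.5 = 0.2707.
Fraction of consumed A going to P: r_P/(r_P+r_Q) = 0.6635.
C_P = 0.6635·C_{A0}·X = 0.6635×2.23×0.482 = 0.713 mol·L⁻¹.

0.713 mol·L⁻¹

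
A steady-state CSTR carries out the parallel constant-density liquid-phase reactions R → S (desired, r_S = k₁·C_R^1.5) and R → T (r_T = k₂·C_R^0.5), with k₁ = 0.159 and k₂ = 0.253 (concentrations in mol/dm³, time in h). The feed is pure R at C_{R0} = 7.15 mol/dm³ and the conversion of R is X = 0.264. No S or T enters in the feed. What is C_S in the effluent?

1.45 mol/dm³

Exit C_R = C_{R0}(1−X) = 7.15×0.736 = 5.262 mol/dm³.
In a CSTR the entire volume is at exit conditions, so r_S = 0.159×5.262^1.5 = 1.919 and r_T = 0.253×5.262^0.5 = 0.5804.
Fraction of consumed R going to S: r_S/(r_S+r_T) = 0.7678.
C_S = 0.7678·C_{R0}·X = 0.7678×7.15×0.264 = 1.45 mol/dm³.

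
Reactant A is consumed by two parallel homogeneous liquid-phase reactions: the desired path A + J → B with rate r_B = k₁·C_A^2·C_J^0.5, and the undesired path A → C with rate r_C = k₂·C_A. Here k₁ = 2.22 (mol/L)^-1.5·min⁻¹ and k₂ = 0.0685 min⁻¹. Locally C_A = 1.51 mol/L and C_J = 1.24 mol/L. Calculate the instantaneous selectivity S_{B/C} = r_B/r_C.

54.5

S_{B/C} = r_B/r_C = (k₁·C_A^2·C_J^0.5)/(k₂·C_A) = (k₁/k₂)·C_A·C_J^0.5.
= (2.22×1.510^2×1.240^0.5) / (0.0685×1.510) = 5.637/0.1034 = 54.5.
Since the desired path is higher order in A, keeping C_A high (PFR or concentrated feed) favours B.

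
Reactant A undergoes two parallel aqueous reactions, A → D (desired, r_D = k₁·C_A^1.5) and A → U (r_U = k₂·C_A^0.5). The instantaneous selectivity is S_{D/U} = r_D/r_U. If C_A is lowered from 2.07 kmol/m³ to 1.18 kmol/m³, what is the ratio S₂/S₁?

0.570

S_{D/U} = (k₁/k₂)·C_A, so S₂/S₁ = (C_{A,2}/C_{A,1}).
= 1.18/2.07 = 0.570.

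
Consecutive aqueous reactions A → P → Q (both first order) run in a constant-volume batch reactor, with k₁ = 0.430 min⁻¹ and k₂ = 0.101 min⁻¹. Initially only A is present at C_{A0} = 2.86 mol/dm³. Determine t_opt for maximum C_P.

For first-order series the maximum of C_P occurs at t_opt = ln(k₂/k₁)/(k₂−k₁).
= ln(0.101/0.430)/(0.101−0.430) = ln(0.2349)/-0.3290 = -1.449/-0.3290 = 4.40 min.

4.40 min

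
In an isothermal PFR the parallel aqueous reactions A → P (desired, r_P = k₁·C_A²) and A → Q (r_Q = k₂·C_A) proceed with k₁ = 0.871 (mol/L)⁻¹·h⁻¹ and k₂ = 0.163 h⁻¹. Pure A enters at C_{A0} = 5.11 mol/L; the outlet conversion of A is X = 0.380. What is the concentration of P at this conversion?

1.86 mol/L

C_A = C_{A0}(1−X) = 3.168 mol/L.
Along a PFR/batch, dC_Q/dC_A = −r_Q/(r_P+r_Q) = −k₂/(k₂+k₁·C_A).
Integrating from C_{A0} to C_A: C_Q = (0.163/0.871)·ln[(0.163+0.871·5.11)/(0.163+0.871·3.17)] = 0.1871·ln(4.614/2.923) = 0.08545 mol/L.
Then C_P = (C_{A0}−C_A) − C_Q = 1.942 − 0.08545 = 1.856 mol/L.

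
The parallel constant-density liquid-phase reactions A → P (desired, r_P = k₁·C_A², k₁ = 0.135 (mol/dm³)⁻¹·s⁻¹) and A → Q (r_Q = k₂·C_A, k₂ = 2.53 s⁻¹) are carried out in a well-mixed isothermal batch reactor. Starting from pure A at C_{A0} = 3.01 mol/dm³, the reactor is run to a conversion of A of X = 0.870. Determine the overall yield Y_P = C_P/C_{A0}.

0.0713

C_A = C_{A0}(1−X) = 0.3913 mol/dm³.
Along a PFR/batch, dC_Q/dC_A = −r_Q/(r_P+r_Q) = −k₂/(k₂+k₁·C_A).
Integrating from C_{A0} to C_A: C_Q = (2.53/0.135)·ln[(2.53+0.135·3.01)/(2.53+0.135·0.391)] = 18.74·ln(2.936/2.583) = 2.404 mol/dm³.
Then C_P = (C_{A0}−C_A) − C_Q = 2.619 − 2.404 = 0.2146 mol/dm³.
Y_P = C_P/C_{A0} = 0.2146/3.01 = 0.0713.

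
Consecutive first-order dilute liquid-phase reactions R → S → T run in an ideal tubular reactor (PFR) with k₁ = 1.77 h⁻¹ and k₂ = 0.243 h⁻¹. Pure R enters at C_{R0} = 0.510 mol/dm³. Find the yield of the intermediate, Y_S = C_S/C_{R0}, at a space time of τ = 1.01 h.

For first-order series with pure R initially, C_S(τ) = k₁C_{R0}/(k₂−k₁)·(e^(−k₁τ) − e^(−k₂τ)).
e^(−k₁τ) = e^(−1.77×1.01) = e^(−1.788) = 0.1673; e^(−k₂τ) = e^(−0.2454) = 0.7824.
C_S = 1.77×0.510/(0.243−1.77) × (0.1673−0.7824) = (-0.5912)×(-0.6150) = 0.3636 mol/dm³.
Y_S = C_S/C_{R0} = 0.3636/0.510 = 0.713.

0.713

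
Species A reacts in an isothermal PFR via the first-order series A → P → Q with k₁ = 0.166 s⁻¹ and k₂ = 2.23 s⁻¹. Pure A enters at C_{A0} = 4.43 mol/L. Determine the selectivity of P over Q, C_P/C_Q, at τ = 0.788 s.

0.860

Solving the coupled first-order balances gives C_P(τ) = [k₁/(k₂−k₁)]·C_{A0}·(e^(−k₁τ) − e^(−k₂τ)).
e^(−k₁τ) = e^(−0.166×0.788) = e^(−0.1308) = 0.8774; e^(−k₂τ) = e^(−1.757) = 0.1725.
C_P = 0.166×4.43/(2.23−0.166) × (0.8774−0.1725) = 0.3563×0.7049 = 0.2511 mol/L.
C_A = C_{A0}e^(−k₁τ) = 3.887 mol/L, so C_Q = C_{A0}−C_A−C_P = 0.2920 mol/L; C_P/C_Q = 0.860.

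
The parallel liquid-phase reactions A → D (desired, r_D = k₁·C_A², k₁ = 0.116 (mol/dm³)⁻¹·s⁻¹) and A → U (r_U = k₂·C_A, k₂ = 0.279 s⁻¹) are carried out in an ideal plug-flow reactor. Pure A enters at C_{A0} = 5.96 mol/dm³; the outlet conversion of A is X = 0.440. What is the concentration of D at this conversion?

1.72 mol/dm³

C_A = C_{A0}(1−X) = 3.338 mol/dm³.
Along a PFR/batch, dC_U/dC_A = −r_U/(r_D+r_U) = −k₂/(k₂+k₁·C_A).
Integrating from C_{A0} to C_A: C_U = (0.279/0.116)·ln[(0.279+0.116·5.96)/(0.279+0.116·3.34)] = 2.405·ln(0.9704/0.6662) = 0.9047 mol/dm³.
Then C_D = (C_{A0}−C_A) − C_U = 2.622 − 0.9047 = 1.718 mol/dm³.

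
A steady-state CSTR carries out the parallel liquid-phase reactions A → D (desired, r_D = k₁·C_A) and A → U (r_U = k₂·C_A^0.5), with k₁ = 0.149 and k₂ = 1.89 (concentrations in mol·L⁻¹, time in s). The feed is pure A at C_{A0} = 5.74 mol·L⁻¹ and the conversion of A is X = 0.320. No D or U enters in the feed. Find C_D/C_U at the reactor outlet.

0.156

Exit C_A = C_{A0}(1−X) = 5.74×0.680 = 3.903 mol·L⁻¹.
Rates in a CSTR are evaluated at the outlet concentration: r_D = 0.149×3.903 = 0.5816, r_U = 1.89×3.903^0.5 = 3.734.
Overall selectivity = C_D/C_U = r_Dτ/(r_Uτ) = r_D/r_U = 0.156.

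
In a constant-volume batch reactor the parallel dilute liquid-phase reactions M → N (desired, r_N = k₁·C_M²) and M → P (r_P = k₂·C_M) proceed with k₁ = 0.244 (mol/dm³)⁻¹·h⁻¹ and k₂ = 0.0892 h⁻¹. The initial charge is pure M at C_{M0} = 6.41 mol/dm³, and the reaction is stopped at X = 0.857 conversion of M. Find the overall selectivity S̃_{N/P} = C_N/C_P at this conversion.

C_M = C_{M0}(1−X) = 0.9166 mol/dm³.
Along a PFR/batch, dC_P/dC_M = −r_P/(r_N+r_P) = −k₂/(k₂+k₁·C_M).
Integrating from C_{M0} to C_M: C_P = (0.0892/0.244)·ln[(0.0892+0.244·6.41)/(0.0892+0.244·0.917)] = 0.3656·ln(1.653/0.3129) = 0.6086 mol/dm³.
Then C_N = (C_{M0}−C_M) − C_P = 5.493 − 0.6086 = 4.885 mol/dm³.
S̃_{N/P} = C_N/C_P = 4.885/0.6086 = 8.03.

8.03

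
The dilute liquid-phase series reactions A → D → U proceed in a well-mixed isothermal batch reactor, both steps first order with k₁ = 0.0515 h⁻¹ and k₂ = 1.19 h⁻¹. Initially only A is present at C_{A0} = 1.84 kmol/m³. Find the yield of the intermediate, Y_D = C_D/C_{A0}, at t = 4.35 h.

0.0359

The intermediate concentration in a first-order A→B→C sequence is C_D = k₁C_{A0}(e^(−k₁t) − e^(−k₂t))/(k₂−k₁).
e^(−k₁t) = e^(−0.0515×4.35) = e^(−0.2240) = 0.7993; e^(−k₂t) = e^(−5.176) = 0.005648.
C_D = 0.0515×1.84/(1.19−0.0515) × (0.7993−0.005648) = 0.08323×0.7936 = 0.06606 kmol/m³.
Y_D = C_D/C_{A0} = 0.06606/1.84 = 0.0359.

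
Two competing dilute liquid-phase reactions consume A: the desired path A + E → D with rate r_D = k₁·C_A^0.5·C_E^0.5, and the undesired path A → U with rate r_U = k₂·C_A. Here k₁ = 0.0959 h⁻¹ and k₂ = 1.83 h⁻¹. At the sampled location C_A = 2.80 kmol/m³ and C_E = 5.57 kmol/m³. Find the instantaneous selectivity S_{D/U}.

S_{D/U} = r_D/r_U = (k₁·C_A^0.5·C_E^0.5)/(k₂·C_A) = (k₁/k₂)·C_A^-0.5·C_E^0.5.
= (0.0959×2.800^0.5×5.570^0.5) / (1.83×2.800) = 0.3787/5.124 = 0.0739.
The undesired path is higher order in A, so low C_A (CSTR or dilute feed) favours D.

0.0739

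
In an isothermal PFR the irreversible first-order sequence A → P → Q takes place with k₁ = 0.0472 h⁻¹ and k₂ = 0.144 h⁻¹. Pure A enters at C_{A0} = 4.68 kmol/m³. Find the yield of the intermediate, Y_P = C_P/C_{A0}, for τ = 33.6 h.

0.0960

Solving the coupled first-order balances gives C_P(τ) = [k₁/(k₂−k₁)]·C_{A0}·(e^(−k₁τ) − e^(−k₂τ)).
e^(−k₁τ) = e^(−0.0472×33.6) = e^(−1.586) = 0.2048; e^(−k₂τ) = e^(−4.838) = 0.007920.
C_P = 0.0472×4.68/(0.144−0.0472) × (0.2048−0.007920) = 2.282×0.1968 = 0.4492 kmol/m³.
Y_P = C_P/C_{A0} = 0.4492/4.68 = 0.0960.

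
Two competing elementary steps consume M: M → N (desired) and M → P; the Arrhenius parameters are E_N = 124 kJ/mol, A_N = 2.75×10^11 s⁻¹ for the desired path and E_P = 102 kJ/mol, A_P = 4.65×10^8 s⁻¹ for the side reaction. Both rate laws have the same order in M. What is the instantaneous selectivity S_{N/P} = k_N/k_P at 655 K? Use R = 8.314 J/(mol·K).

With equal orders, S_{N/P} = k_N/k_P = (A_N/A_P)·exp[(E_P−E_N)/(RT)].
(E_P−E_N)/(RT) = (102−124)×10³/(8.314×655) = -22000/5446 = -4.040.
k_N/k_P = (2.75×10^11/4.65×10^8)·exp(-4.040) = 591.4 × 0.01760 = 10.4.
Since E_N > E_P, raising the temperature improves selectivity toward N.

10.4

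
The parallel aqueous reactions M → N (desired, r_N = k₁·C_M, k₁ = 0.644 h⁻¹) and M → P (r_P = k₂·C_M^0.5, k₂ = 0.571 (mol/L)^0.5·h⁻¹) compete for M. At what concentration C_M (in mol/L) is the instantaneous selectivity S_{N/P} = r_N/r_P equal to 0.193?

0.0293 mol/L

S_{N/P} = (k₁/k₂)·C_M^0.5 ⇒ C_M = (S·k₂/k₁)^(2).
= (0.193×0.571/0.644)^(2) = (0.1711)^(2) = 0.0293 mol/L.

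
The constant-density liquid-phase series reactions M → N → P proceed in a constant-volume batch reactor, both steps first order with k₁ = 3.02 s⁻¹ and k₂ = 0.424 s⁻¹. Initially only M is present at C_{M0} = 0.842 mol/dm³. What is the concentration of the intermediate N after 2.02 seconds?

The intermediate concentration in a first-order A→B→C sequence is C_N = k₁C_{M0}(e^(−k₁t) − e^(−k₂t))/(k₂−k₁).
e^(−k₁t) = e^(−3.02×2.02) = e^(−6.100) = 0.002242; e^(−k₂t) = e^(−0.8565) = 0.4247.
C_N = 3.02×0.842/(0.424−3.02) × (0.002242−0.4247) = (-0.9795)×(-0.4224) = 0.4138 mol/dm³.

0.414 mol/dm³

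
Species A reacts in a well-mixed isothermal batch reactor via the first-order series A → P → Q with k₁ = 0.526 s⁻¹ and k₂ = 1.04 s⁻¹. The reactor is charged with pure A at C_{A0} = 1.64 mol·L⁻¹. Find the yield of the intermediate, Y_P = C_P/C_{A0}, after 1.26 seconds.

The intermediate concentration in a first-order A→B→C sequence is C_P = k₁C_{A0}(e^(−k₁t) − e^(−k₂t))/(k₂−k₁).
e^(−k₁t) = e^(−0.526×1.26) = e^(−0.6628) = 0.5154; e^(−k₂t) = e^(−1.310) = 0.2697.
C_P = 0.526×1.64/(1.04−0.526) × (0.5154−0.2697) = 1.678×0.2457 = 0.4124 mol·L⁻¹.
Y_P = C_P/C_{A0} = 0.4124/1.64 = 0.251.

0.251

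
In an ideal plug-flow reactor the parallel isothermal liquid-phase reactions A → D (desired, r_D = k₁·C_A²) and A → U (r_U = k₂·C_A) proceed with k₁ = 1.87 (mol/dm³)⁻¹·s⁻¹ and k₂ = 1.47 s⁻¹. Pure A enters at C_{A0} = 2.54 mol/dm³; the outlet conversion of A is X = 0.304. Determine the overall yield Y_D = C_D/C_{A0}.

0.222

C_A = C_{A0}(1−X) = 1.768 mol/dm³.
Along a PFR/batch, dC_U/dC_A = −r_U/(r_D+r_U) = −k₂/(k₂+k₁·C_A).
Integrating from C_{A0} to C_A: C_U = (1.47/1.87)·ln[(1.47+1.87·2.54)/(1.47+1.87·1.77)] = 0.7861·ln(6.220/4.776) = 0.2077 mol/dm³.
Then C_D = (C_{A0}−C_A) − C_U = 0.7722 − 0.2077 = 0.5645 mol/dm³.
Y_D = C_D/C_{A0} = 0.5645/2.54 = 0.222.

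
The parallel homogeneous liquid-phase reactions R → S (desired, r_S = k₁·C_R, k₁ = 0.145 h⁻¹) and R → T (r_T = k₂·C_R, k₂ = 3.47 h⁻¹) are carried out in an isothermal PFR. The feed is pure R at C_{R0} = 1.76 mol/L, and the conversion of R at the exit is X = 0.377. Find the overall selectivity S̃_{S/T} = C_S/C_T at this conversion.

C_R = C_{R0}(1−X) = 1.096 mol/L.
Both paths are first order in R, so the instantaneous fraction to S is constant: dC_S/d(−C_R) = k₁/(k₁+k₂) = 0.04011.
C_S = 0.04011·(C_{R0}−C_R) = 0.04011×0.6635 = 0.0266 mol/L.
C_T = (C_{R0}−C_R)−C_S = 0.6369 mol/L; S̃_{S/T} = 0.02661/0.6369 = 0.0418.

0.0418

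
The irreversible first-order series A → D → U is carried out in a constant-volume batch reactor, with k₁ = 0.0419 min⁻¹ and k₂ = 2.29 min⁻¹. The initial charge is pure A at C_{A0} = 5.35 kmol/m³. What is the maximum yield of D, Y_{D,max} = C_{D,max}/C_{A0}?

Evaluating C_D at t_opt = ln(k₂/k₁)/(k₂−k₁) gives C_{D,max}/C_{A0} = (k₁/k₂)^[k₂/(k₂−k₁)].
= (0.0419/2.29)^(2.29/(2.29−0.0419)) = (0.01830)^(1.019) = 0.01698.

0.0170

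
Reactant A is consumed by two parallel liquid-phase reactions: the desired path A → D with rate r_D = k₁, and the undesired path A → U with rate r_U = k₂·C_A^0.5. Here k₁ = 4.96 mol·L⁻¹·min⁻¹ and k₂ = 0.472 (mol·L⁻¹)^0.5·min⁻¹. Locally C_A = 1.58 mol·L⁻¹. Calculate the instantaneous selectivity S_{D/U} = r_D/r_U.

8.36

S_{D/U} = r_D/r_U = (k₁)/(k₂·C_A^0.5) = (k₁/k₂)·C_A^-0.5.
= (4.96) / (0.472×1.580^0.5) = 4.960/0.5933 = 8.36.
The undesired path is higher order in A, so low C_A (CSTR or dilute feed) favours D.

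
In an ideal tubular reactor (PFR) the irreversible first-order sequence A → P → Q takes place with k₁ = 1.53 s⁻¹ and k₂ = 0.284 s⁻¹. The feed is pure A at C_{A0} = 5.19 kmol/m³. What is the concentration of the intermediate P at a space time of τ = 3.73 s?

The intermediate concentration in a first-order A→B→C sequence is C_P = k₁C_{A0}(e^(−k₁τ) − e^(−k₂τ))/(k₂−k₁).
e^(−k₁τ) = e^(−1.53×3.73) = e^(−5.707) = 0.003323; e^(−k₂τ) = e^(−1.059) = 0.3467.
C_P = 1.53×5.19/(0.284−1.53) × (0.003323−0.3467) = (-6.373)×(-0.3434) = 2.188 kmol/m³.

2.19 kmol/m³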